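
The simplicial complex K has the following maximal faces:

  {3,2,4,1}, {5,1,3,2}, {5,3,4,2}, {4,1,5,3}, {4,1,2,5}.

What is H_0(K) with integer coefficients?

H_0 = Z.

Take the total order 1 < 2 < 3 < 4 < 5 on the vertex set. Then K (dimension 3) consists of the simplices:

  0-simplices (5): [1], [2], [3], [4], [5]
  1-simplices (10): [1,2], [1,3], [1,4], [1,5], [2,3], [2,4], [2,5], [3,4], [3,5], [4,5]
  2-simplices (10): [1,2,3], [1,2,4], [1,2,5], [1,3,4], [1,3,5], [1,4,5], [2,3,4], [2,3,5], [2,4,5], [3,4,5]
  3-simplices (5): [1,2,3,4], [1,2,3,5], [1,2,4,5], [1,3,4,5], [2,3,4,5]

so the chain groups are C_0 ≅ Z^5, C_1 ≅ Z^10, C_2 ≅ Z^10, C_3 ≅ Z^5.

∂_1: C_1 → C_0 sends each edge [p,q] (with p < q) to q − p. For instance
  ∂[1,2] = [2] − [1].
The resulting 5×10 matrix has rank 4, and its Smith normal form has invariant factors (1,1,1,1).

Boundary ∂_2: C_2 → C_1 maps a triangle to the signed sum of its edges. For instance
  ∂[2,4,5] = [4,5] − [2,5] + [2,4],
  ∂[3,4,5] = [4,5] − [3,5] + [3,4].
The 10×10 boundary matrix has rank 6 and Smith normal form diag(1,1,1,1,1,1).

∂_3: C_3 → C_2 sends each 3-simplex σ to the alternating sum Σ_i (−1)^i (σ with its i-th vertex removed). For instance
  ∂[1,2,3,4] = [2,3,4] − [1,3,4] + [1,2,4] − [1,2,3],
  ∂[2,3,4,5] = [3,4,5] − [2,4,5] + [2,3,5] − [2,3,4].
As a 10×5 matrix over Z this has rank 4, with invariant factors (1,1,1,1).

Now H_k = ker ∂_k / im ∂_{k+1}, so:

  H_0: rank C_0 − rank ∂_1 = 5 − 4 = 1, and the invariant factors of ∂_1 are all 1, so H_0 ≅ Z.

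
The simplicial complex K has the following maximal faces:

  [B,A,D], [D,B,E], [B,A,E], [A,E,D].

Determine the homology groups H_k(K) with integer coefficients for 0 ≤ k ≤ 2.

K has 4 vertices, 6 edges, 4 triangles.
rank ∂_0 = 0, rank ∂_1 = 3 ⇒ b_0 = 4 − 0 − 3 = 1; all invariant factors of ∂_1 are 1 so no torsion. So H_0 = Z.
rank ∂_1 = 3, rank ∂_2 = 3 ⇒ b_1 = 6 − 3 − 3 = 0; all invariant factors of ∂_2 are 1 so no torsion. So H_1 = 0.
rank ∂_2 = 3, rank ∂_3 = 0 ⇒ b_2 = 4 − 3 − 0 = 1. So H_2 = Z.

H_0 = Z,  H_1 = 0,  H_2 = Z.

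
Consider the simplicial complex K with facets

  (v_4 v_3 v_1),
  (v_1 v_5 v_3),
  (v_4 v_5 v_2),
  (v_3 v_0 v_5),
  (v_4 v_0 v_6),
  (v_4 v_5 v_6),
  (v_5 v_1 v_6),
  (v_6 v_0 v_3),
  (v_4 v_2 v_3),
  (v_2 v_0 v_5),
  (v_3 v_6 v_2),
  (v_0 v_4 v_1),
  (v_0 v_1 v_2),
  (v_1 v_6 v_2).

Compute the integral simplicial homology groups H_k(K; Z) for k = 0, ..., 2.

H_0 ≅ Z,  H_1 ≅ Z^2,  H_2 ≅ Z.

Order the vertices as v_0 < v_1 < v_2 < v_3 < v_4 < v_5 < v_6. Listing each simplex with vertices in this order, K has dimension 2 with simplices:

  0-simplices (7): [v_0], [v_1], [v_2], [v_3], [v_4], [v_5], [v_6]
  1-simplices (21): (21 of them)
  2-simplices (14): (14 of them)

so the chain groups are C_0 ≅ Z^7, C_1 ≅ Z^21, C_2 ≅ Z^14.

The boundary map ∂_1: C_1 → C_0 sends each edge [p,q] (with p < q) to q − p. For instance
  ∂[v_4,v_6] = [v_6] − [v_4].
The 7×21 boundary matrix has rank 6 and Smith normal form diag(1,1,1,1,1,1).

∂_2: C_2 → C_1 sends each 2-simplex [p,q,r] to [q,r] − [p,r] + [p,q]. For instance
  ∂[v_0,v_3,v_6] = [v_3,v_6] − [v_0,v_6] + [v_0,v_3],
  ∂[v_1,v_3,v_5] = [v_3,v_5] − [v_1,v_5] + [v_1,v_3].
As a 21×14 matrix over Z this has rank 13, with invariant factors (1,1,1,1,1,1,1,1,1,1,1,1,1).

From H_k ≅ ker(∂_k) / im(∂_{k+1}) we obtain:

  H_0: rank C_0 − rank ∂_1 = 7 − 6 = 1, and the invariant factors of ∂_1 are all 1, so H_0 ≅ Z.
  H_1: rank ker ∂_1 − rank ∂_2 = (21 − 6) − 13 = 2, and the invariant factors of ∂_2 are all 1, so H_1 ≅ Z^2.
  H_2: rank ker ∂_2 − rank ∂_3 = (14 − 13) − 0 = 1, and there is no ∂_3, so H_2 ≅ Z.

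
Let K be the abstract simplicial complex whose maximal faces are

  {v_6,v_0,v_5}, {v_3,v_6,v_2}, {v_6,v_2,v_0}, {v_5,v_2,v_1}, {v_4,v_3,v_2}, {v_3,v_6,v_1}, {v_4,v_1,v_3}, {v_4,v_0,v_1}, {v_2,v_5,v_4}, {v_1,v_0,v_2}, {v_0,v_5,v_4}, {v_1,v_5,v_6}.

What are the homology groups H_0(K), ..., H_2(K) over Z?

H_0 = Z,  H_1 = Z/2Z,  H_2 = 0.

Take the total order v_0 < v_1 < v_2 < v_3 < v_4 < v_5 < v_6 on the vertex set. Then K (dimension 2) consists of the simplices:

  0-simplices (7): [v_0], [v_1], [v_2], [v_3], [v_4], [v_5], [v_6]
  1-simplices (18): (18 of them)
  2-simplices (12): (12 of them)

so the chain groups are C_0 ≅ Z^7, C_1 ≅ Z^18, C_2 ≅ Z^12.

The boundary map ∂_1: C_1 → C_0 maps an edge to its endpoints' difference, ∂[p,q] = q − p. For instance
  ∂[v_1,v_6] = [v_6] − [v_1].
The resulting 7×18 matrix has rank 6, and its Smith normal form has invariant factors (1,1,1,1,1,1).

∂_2: C_2 → C_1 maps a triangle to the signed sum of its edges. For instance
  ∂[v_1,v_3,v_4] = [v_3,v_4] − [v_1,v_4] + [v_1,v_3],
  ∂[v_2,v_3,v_6] = [v_3,v_6] − [v_2,v_6] + [v_2,v_3].
As a 18×12 matrix over Z this has rank 12, with invariant factors (1,1,1,1,1,1,1,1,1,1,1,2).

From H_k ≅ ker(∂_k) / im(∂_{k+1}) we obtain:

  H_0: rank C_0 − rank ∂_1 = 7 − 6 = 1, and the invariant factors of ∂_1 are all 1, so H_0 = Z.
  H_1: rank ker ∂_1 − rank ∂_2 = (18 − 6) − 12 = 0, and ∂_2 has invariant factor 2 > 1, so H_1 = Z/2Z.
  H_2: rank ker ∂_2 − rank ∂_3 = (12 − 12) − 0 = 0, and there is no ∂_3, so H_2 = 0.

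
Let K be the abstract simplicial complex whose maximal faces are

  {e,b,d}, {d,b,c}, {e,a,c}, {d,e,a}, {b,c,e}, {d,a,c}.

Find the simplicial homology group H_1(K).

We work with the vertex ordering a < b < c < d < e. The simplices of K, each written with vertices in increasing order, are:

  0-simplices (5): a, b, c, d, e
  1-simplices (9): ac, ad, ae, bc, bd, be, cd, ce, de
  2-simplices (6): acd, ace, ade, bcd, bce, bde

so the chain groups are C_0 ≅ Z^5, C_1 ≅ Z^9, C_2 ≅ Z^6.

The boundary map ∂_1: C_1 → C_0 maps an edge to its endpoints' difference, ∂[p,q] = q − p.
As a 5×9 matrix over Z this has rank 4, with invariant factors (1,1,1,1).

∂_2: C_2 → C_1 sends each 2-simplex [p,q,r] to [q,r] − [p,r] + [p,q]. For instance
  ∂ace = ce − ae + ac,
  ∂acd = cd − ad + ac.
The resulting 9×6 matrix has rank 5, and its Smith normal form has invariant factors (1,1,1,1,1).

Reading off H_k = ker ∂_k / im ∂_{k+1}:

  H_1: rank ker ∂_1 − rank ∂_2 = (9 − 4) − 5 = 0, and the invariant factors of ∂_2 are all 1, so H_1 = 0.

H_1 ≅ 0.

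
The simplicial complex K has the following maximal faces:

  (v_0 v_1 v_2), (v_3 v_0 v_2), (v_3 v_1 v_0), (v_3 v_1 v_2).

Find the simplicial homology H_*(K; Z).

Take the total order v_0 < v_1 < v_2 < v_3 on the vertex set. Then K (dimension 2) consists of the simplices:

  0-simplices (4): [v_0], [v_1], [v_2], [v_3]
  1-simplices (6): [v_0,v_1], [v_0,v_2], [v_0,v_3], [v_1,v_2], [v_1,v_3], [v_2,v_3]
  2-simplices (4): [v_0,v_1,v_2], [v_0,v_1,v_3], [v_0,v_2,v_3], [v_1,v_2,v_3]

giving chain groups C_0 ≅ Z^4, C_1 ≅ Z^6, C_2 ≅ Z^4.

∂_1: C_1 → C_0 is given by ∂[p,q] = [q] − [p]. For instance
  ∂[v_0,v_2] = [v_2] − [v_0].
The resulting 4×6 matrix has rank 3, and its Smith normal form has invariant factors (1,1,1).

Boundary ∂_2: C_2 → C_1 acts by ∂[p,q,r] = [q,r] − [p,r] + [p,q]. For instance
  ∂[v_0,v_2,v_3] = [v_2,v_3] − [v_0,v_3] + [v_0,v_2],
  ∂[v_0,v_1,v_3] = [v_1,v_3] − [v_0,v_3] + [v_0,v_1].
This gives a 6×4 integer matrix of rank 3; reducing to Smith normal form yields diagonal entries (1,1,1).

Now H_k = ker ∂_k / im ∂_{k+1}, so:

  H_0: rank C_0 − rank ∂_1 = 4 − 3 = 1, and the invariant factors of ∂_1 are all 1, so H_0 ≅ Z.
  H_1: rank ker ∂_1 − rank ∂_2 = (6 − 3) − 3 = 0, and the invariant factors of ∂_2 are all 1, so H_1 ≅ 0.
  H_2: rank ker ∂_2 − rank ∂_3 = (4 − 3) − 0 = 1, and there is no ∂_3, so H_2 ≅ Z.

As a check, the Euler characteristic is 4 − 6 + 4 = 2, which agrees with 1 − 0 + 1 = 2.

H_0 ≅ Z,  H_1 = 0,  H_2 ≅ Z.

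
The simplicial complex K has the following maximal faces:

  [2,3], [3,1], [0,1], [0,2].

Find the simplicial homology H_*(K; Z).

H_0 = Z,  H_1 = Z.

Take the total order 0 < 1 < 2 < 3 on the vertex set. Then K (dimension 1) consists of the simplices:

  0-simplices (4): [0], [1], [2], [3]
  1-simplices (4): [0,1], [0,2], [1,3], [2,3]

giving chain groups C_0 ≅ Z^4, C_1 ≅ Z^4.

The boundary map ∂_1: C_1 → C_0 maps an edge to its endpoints' difference, ∂[p,q] = q − p. For instance
  ∂[1,3] = [3] − [1].
As a 4×4 matrix over Z this has rank 3, with invariant factors (1,1,1).

Now H_k = ker ∂_k / im ∂_{k+1}, so:

  H_0: rank C_0 − rank ∂_1 = 4 − 3 = 1, and the invariant factors of ∂_1 are all 1, so H_0 = Z.
  H_1: rank ker ∂_1 − rank ∂_2 = (4 − 3) − 0 = 1, and there is no ∂_2, so H_1 = Z.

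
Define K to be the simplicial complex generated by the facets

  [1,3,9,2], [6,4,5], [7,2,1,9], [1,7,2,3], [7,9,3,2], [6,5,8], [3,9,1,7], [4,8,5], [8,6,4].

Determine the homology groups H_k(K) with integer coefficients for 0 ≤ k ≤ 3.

Order the vertices as 1 < 2 < 3 < 4 < 5 < 6 < 7 < 8 < 9. Listing each simplex with vertices in this order, K has dimension 3 with simplices:

  0-simplices (9): [1], [2], [3], [4], [5], [6], [7], [8], [9]
  1-simplices (16): [1,2], [1,3], [1,7], [1,9], [2,3], [2,7], [2,9], [3,7], [3,9], [4,5], [4,6], [4,8], [5,6], [5,8], [6,8], [7,9]
  2-simplices (14): [1,2,3], [1,2,7], [1,2,9], [1,3,7], [1,3,9], [1,7,9], [2,3,7], [2,3,9], [2,7,9], [3,7,9], [4,5,6], [4,5,8], [4,6,8], [5,6,8]
  3-simplices (5): [1,2,3,7], [1,2,3,9], [1,2,7,9], [1,3,7,9], [2,3,7,9]

giving chain groups C_0 ≅ Z^9, C_1 ≅ Z^16, C_2 ≅ Z^14, C_3 ≅ Z^5.

The boundary map ∂_1: C_1 → C_0 sends each edge [p,q] (with p < q) to q − p. For instance
  ∂[2,7] = [7] − [2].
The resulting 9×16 matrix has rank 7, and its Smith normal form has invariant factors (1,1,1,1,1,1,1).

∂_2: C_2 → C_1 acts by ∂[p,q,r] = [q,r] − [p,r] + [p,q]. For instance
  ∂[1,3,9] = [3,9] − [1,9] + [1,3],
  ∂[1,2,3] = [2,3] − [1,3] + [1,2].
As a 16×14 matrix over Z this has rank 9, with invariant factors (1,1,1,1,1,1,1,1,1).

The boundary map ∂_3: C_3 → C_2 sends each 3-simplex σ to the alternating sum Σ_i (−1)^i (σ with its i-th vertex removed). For instance
  ∂[1,3,7,9] = [3,7,9] − [1,7,9] + [1,3,9] − [1,3,7],
  ∂[1,2,7,9] = [2,7,9] − [1,7,9] + [1,2,9] − [1,2,7].
The resulting 14×5 matrix has rank 4, and its Smith normal form has invariant factors (1,1,1,1).

Reading off H_k = ker ∂_k / im ∂_{k+1}:

  H_0: rank C_0 − rank ∂_1 = 9 − 7 = 2, and the invariant factors of ∂_1 are all 1, so H_0 = Z^2.
  H_1: rank ker ∂_1 − rank ∂_2 = (16 − 7) − 9 = 0, and the invariant factors of ∂_2 are all 1, so H_1 = 0.
  H_2: rank ker ∂_2 − rank ∂_3 = (14 − 9) − 4 = 1, and the invariant factors of ∂_3 are all 1, so H_2 = Z.
  H_3: rank ker ∂_3 − rank ∂_4 = (5 − 4) − 0 = 1, and there is no ∂_4, so H_3 = Z.

(K is a triangulation of the disjoint union of the 2-sphere S^2 and the 3-sphere S^3.)

H_0 ≅ Z^2,  H_1 = 0,  H_2 ≅ Z,  H_3 ≅ Z.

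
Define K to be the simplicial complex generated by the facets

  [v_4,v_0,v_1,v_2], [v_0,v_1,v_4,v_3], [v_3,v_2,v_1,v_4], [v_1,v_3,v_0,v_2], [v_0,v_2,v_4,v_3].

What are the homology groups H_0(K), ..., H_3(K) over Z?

Fix the vertex order v_0 < v_1 < v_2 < v_3 < v_4 and write every simplex with vertices in increasing order. Then dim K = 3 and the simplices of K are:

  0-simplices (5): [v_0], [v_1], [v_2], [v_3], [v_4]
  1-simplices (10): [v_0,v_1], [v_0,v_2], [v_0,v_3], [v_0,v_4], [v_1,v_2], [v_1,v_3], [v_1,v_4], [v_2,v_3], [v_2,v_4], [v_3,v_4]
  2-simplices (10): [v_0,v_1,v_2], [v_0,v_1,v_3], [v_0,v_1,v_4], [v_0,v_2,v_3], [v_0,v_2,v_4], [v_0,v_3,v_4], [v_1,v_2,v_3], [v_1,v_2,v_4], [v_1,v_3,v_4], [v_2,v_3,v_4]
  3-simplices (5): [v_0,v_1,v_2,v_3], [v_0,v_1,v_2,v_4], [v_0,v_1,v_3,v_4], [v_0,v_2,v_3,v_4], [v_1,v_2,v_3,v_4]

Hence C_0 ≅ Z^5, C_1 ≅ Z^10, C_2 ≅ Z^10, C_3 ≅ Z^5.

The boundary map ∂_1: C_1 → C_0 is given by ∂[p,q] = [q] − [p]. For instance
  ∂[v_3,v_4] = [v_4] − [v_3].
The 5×10 boundary matrix has rank 4 and Smith normal form diag(1,1,1,1).

Boundary ∂_2: C_2 → C_1 sends each 2-simplex [p,q,r] to [q,r] − [p,r] + [p,q]. For instance
  ∂[v_0,v_1,v_2] = [v_1,v_2] − [v_0,v_2] + [v_0,v_1],
  ∂[v_1,v_2,v_4] = [v_2,v_4] − [v_1,v_4] + [v_1,v_2].
The 10×10 boundary matrix has rank 6 and Smith normal form diag(1,1,1,1,1,1).

∂_3: C_3 → C_2 sends each 3-simplex σ to the alternating sum Σ_i (−1)^i (σ with its i-th vertex removed). For instance
  ∂[v_0,v_2,v_3,v_4] = [v_2,v_3,v_4] − [v_0,v_3,v_4] + [v_0,v_2,v_4] − [v_0,v_2,v_3],
  ∂[v_0,v_1,v_3,v_4] = [v_1,v_3,v_4] − [v_0,v_3,v_4] + [v_0,v_1,v_4] − [v_0,v_1,v_3].
This gives a 10×5 integer matrix of rank 4; reducing to Smith normal form yields diagonal entries (1,1,1,1).

From H_k ≅ ker(∂_k) / im(∂_{k+1}) we obtain:

  H_0: rank C_0 − rank ∂_1 = 5 − 4 = 1, and the invariant factors of ∂_1 are all 1, so H_0 ≅ Z.
  H_1: rank ker ∂_1 − rank ∂_2 = (10 − 4) − 6 = 0, and the invariant factors of ∂_2 are all 1, so H_1 ≅ 0.
  H_2: rank ker ∂_2 − rank ∂_3 = (10 − 6) − 4 = 0, and the invariant factors of ∂_3 are all 1, so H_2 ≅ 0.
  H_3: rank ker ∂_3 − rank ∂_4 = (5 − 4) − 0 = 1, and there is no ∂_4, so H_3 ≅ Z.

H_0 ≅ Z,  H_1 = 0,  H_2 = 0,  H_3 ≅ Z.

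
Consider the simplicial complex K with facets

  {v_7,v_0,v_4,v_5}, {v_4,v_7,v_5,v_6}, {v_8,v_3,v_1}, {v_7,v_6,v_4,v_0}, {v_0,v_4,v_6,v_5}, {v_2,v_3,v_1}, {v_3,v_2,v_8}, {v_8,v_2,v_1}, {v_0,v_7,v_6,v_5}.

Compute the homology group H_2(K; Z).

H_2 ≅ Z.

K has 9 vertices, 16 edges, 14 triangles, 5 3-simplices.
rank ∂_2 = 9, rank ∂_3 = 4 ⇒ b_2 = 14 − 9 − 4 = 1; all invariant factors of ∂_3 are 1 so no torsion. So H_2 ≅ Z.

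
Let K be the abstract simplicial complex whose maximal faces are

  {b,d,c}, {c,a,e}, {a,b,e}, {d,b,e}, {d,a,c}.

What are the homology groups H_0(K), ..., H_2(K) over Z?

We work with the vertex ordering a < b < c < d < e. The simplices of K, each written with vertices in increasing order, are:

  0-simplices (5): a, b, c, d, e
  1-simplices (10): ab, ac, ad, ae, bc, bd, be, cd, ce, de
  2-simplices (5): abe, acd, ace, bcd, bde

Hence C_0 ≅ Z^5, C_1 ≅ Z^10, C_2 ≅ Z^5.

∂_1: C_1 → C_0 is given by ∂[p,q] = [q] − [p].
This gives a 5×10 integer matrix of rank 4; reducing to Smith normal form yields diagonal entries (1,1,1,1).

∂_2: C_2 → C_1 sends each 2-simplex [p,q,r] to [q,r] − [p,r] + [p,q]. For instance
  ∂abe = be − ae + ab,
  ∂acd = cd − ad + ac.
The resulting 10×5 matrix has rank 5, and its Smith normal form has invariant factors (1,1,1,1,1).

Reading off H_k = ker ∂_k / im ∂_{k+1}:

  H_0: rank C_0 − rank ∂_1 = 5 − 4 = 1, and the invariant factors of ∂_1 are all 1, so H_0 ≅ Z.
  H_1: rank ker ∂_1 − rank ∂_2 = (10 − 4) − 5 = 1, and the invariant factors of ∂_2 are all 1, so H_1 ≅ Z.
  H_2: rank ker ∂_2 − rank ∂_3 = (5 − 5) − 0 = 0, and there is no ∂_3, so H_2 ≅ 0.

As a check, the Euler characteristic is 5 − 10 + 5 = 0, which agrees with 1 − 1 + 0 = 0.

H_0 ≅ Z,  H_1 ≅ Z,  H_2 = 0.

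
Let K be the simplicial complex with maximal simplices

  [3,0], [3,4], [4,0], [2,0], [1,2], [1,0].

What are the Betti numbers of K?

b_0 = 1, b_1 = 2.

Take the total order 0 < 1 < 2 < 3 < 4 on the vertex set. Then K (dimension 1) consists of the simplices:

  0-simplices (5): [0], [1], [2], [3], [4]
  1-simplices (6): [0,1], [0,2], [0,3], [0,4], [1,2], [3,4]

so the chain groups are C_0 ≅ Z^5, C_1 ≅ Z^6.

Boundary ∂_1: C_1 → C_0 sends each edge [p,q] (with p < q) to q − p. For instance
  ∂[1,2] = [2] − [1].
As a 5×6 matrix over Z this has rank 4, with invariant factors (1,1,1,1).

Reading off H_k = ker ∂_k / im ∂_{k+1}:

  H_0: rank C_0 − rank ∂_1 = 5 − 4 = 1, and the invariant factors of ∂_1 are all 1, so H_0 ≅ Z.
  H_1: rank ker ∂_1 − rank ∂_2 = (6 − 4) − 0 = 2, and there is no ∂_2, so H_1 ≅ Z^2.

As a check, the Euler characteristic is 5 − 6 = -1, which agrees with 1 − 2 = -1.

Hence the Betti numbers are b_0 = 1, b_1 = 2.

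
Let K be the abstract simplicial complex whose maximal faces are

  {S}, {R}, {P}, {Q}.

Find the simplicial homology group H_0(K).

H_0 ≅ Z^4.

Take the total order P < Q < R < S on the vertex set. Then K (dimension 0) consists of the simplices:

  0-simplices (4): P, Q, R, S

so the chain groups are C_0 ≅ Z^4.

From H_k ≅ ker(∂_k) / im(∂_{k+1}) we obtain:

  H_0: rank C_0 − rank ∂_1 = 4 − 0 = 4, and there is no ∂_1, so H_0 ≅ Z^4.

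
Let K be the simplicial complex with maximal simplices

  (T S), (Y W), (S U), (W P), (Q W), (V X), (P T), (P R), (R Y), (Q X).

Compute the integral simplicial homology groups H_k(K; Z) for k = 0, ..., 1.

H_0 ≅ Z,  H_1 ≅ Z.

We work with the vertex ordering P < Q < R < S < T < U < V < W < X < Y. The simplices of K, each written with vertices in increasing order, are:

  0-simplices (10): P, Q, R, S, T, U, V, W, X, Y
  1-simplices (10): PR, PT, PW, QW, QX, RY, ST, SU, VX, WY

giving chain groups C_0 ≅ Z^10, C_1 ≅ Z^10.

∂_1: C_1 → C_0 is given by ∂[p,q] = [q] − [p].
The 10×10 boundary matrix has rank 9 and Smith normal form diag(1,1,1,1,1,1,1,1,1).

Computing H_k = (kernel of ∂_k) / (image of ∂_{k+1}):

  H_0: rank C_0 − rank ∂_1 = 10 − 9 = 1, and the invariant factors of ∂_1 are all 1, so H_0 ≅ Z.
  H_1: rank ker ∂_1 − rank ∂_2 = (10 − 9) − 0 = 1, and there is no ∂_2, so H_1 ≅ Z.

As a check, the Euler characteristic is 10 − 10 = 0, which agrees with 1 − 1 = 0.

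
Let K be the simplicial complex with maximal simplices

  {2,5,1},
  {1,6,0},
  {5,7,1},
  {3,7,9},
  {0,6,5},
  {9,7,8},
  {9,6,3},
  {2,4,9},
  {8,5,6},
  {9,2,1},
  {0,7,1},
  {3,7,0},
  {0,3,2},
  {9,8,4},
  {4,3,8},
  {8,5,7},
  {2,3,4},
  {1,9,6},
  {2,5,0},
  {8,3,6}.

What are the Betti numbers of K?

b_0 = 1, b_1 = 1, b_2 = 0.

Take the total order 0 < 1 < 2 < 3 < 4 < 5 < 6 < 7 < 8 < 9 on the vertex set. Then K (dimension 2) consists of the simplices:

  0-simplices (10): [0], [1], [2], [3], [4], [5], [6], [7], [8], [9]
  1-simplices (30): (30 of them)
  2-simplices (20): (20 of them)

Hence C_0 ≅ Z^10, C_1 ≅ Z^30, C_2 ≅ Z^20.

The boundary map ∂_1: C_1 → C_0 sends each edge [p,q] (with p < q) to q − p. For instance
  ∂[6,9] = [9] − [6].
This gives a 10×30 integer matrix of rank 9; reducing to Smith normal form yields diagonal entries (1,1,1,1,1,1,1,1,1).

Boundary ∂_2: C_2 → C_1 sends each 2-simplex [p,q,r] to [q,r] − [p,r] + [p,q]. For instance
  ∂[2,3,4] = [3,4] − [2,4] + [2,3],
  ∂[0,1,7] = [1,7] − [0,7] + [0,1].
This gives a 30×20 integer matrix of rank 20; reducing to Smith normal form yields diagonal entries (1,1,1,1,1,1,1,1,1,1,1,1,1,1,1,1,1,1,1,2).

Computing H_k = (kernel of ∂_k) / (image of ∂_{k+1}):

  H_0: rank C_0 − rank ∂_1 = 10 − 9 = 1, and the invariant factors of ∂_1 are all 1, so H_0 ≅ Z.
  H_1: rank ker ∂_1 − rank ∂_2 = (30 − 9) − 20 = 1, and ∂_2 has invariant factor 2 > 1, so H_1 ≅ Z ⊕ Z/2.
  H_2: rank ker ∂_2 − rank ∂_3 = (20 − 20) − 0 = 0, and there is no ∂_3, so H_2 ≅ 0.

As a check, the Euler characteristic is 10 − 30 + 20 = 0, which agrees with 1 − 1 + 0 = 0.
(K is a triangulation of the Klein bottle.)

Hence the Betti numbers are b_0 = 1, b_1 = 1, b_2 = 0.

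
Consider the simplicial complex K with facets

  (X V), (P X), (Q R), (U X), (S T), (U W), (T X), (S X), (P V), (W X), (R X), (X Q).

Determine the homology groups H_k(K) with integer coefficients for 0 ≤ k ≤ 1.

Fix the vertex order P < Q < R < S < T < U < V < W < X and write every simplex with vertices in increasing order. Then dim K = 1 and the simplices of K are:

  0-simplices (9): P, Q, R, S, T, U, V, W, X
  1-simplices (12): PV, PX, QR, QX, RX, ST, SX, TX, UW, UX, VX, WX

giving chain groups C_0 ≅ Z^9, C_1 ≅ Z^12.

The boundary map ∂_1: C_1 → C_0 sends each edge [p,q] (with p < q) to q − p.
The 9×12 boundary matrix has rank 8 and Smith normal form diag(1,1,1,1,1,1,1,1).

Reading off H_k = ker ∂_k / im ∂_{k+1}:

  H_0: rank C_0 − rank ∂_1 = 9 − 8 = 1, and the invariant factors of ∂_1 are all 1, so H_0 = Z.
  H_1: rank ker ∂_1 − rank ∂_2 = (12 − 8) − 0 = 4, and there is no ∂_2, so H_1 = Z^4.

H_0 ≅ Z,  H_1 ≅ Z^4.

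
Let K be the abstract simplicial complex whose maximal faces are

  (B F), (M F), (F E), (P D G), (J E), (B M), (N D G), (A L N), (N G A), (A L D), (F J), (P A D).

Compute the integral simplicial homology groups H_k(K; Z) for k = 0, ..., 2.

H_0 = Z^2,  H_1 = Z^3,  H_2 = 0.

Fix the vertex order A < B < D < E < F < G < J < L < M < N < P and write every simplex with vertices in increasing order. Then dim K = 2 and the simplices of K are:

  0-simplices (11): A, B, D, E, F, G, J, L, M, N, P
  1-simplices (18): AD, AG, AL, AN, AP, BF, BM, DG, DL, DN, DP, EF, EJ, FJ, FM, GN, GP, LN
  2-simplices (6): ADL, ADP, AGN, ALN, DGN, DGP

Hence C_0 ≅ Z^11, C_1 ≅ Z^18, C_2 ≅ Z^6.

Boundary ∂_1: C_1 → C_0 sends each edge [p,q] (with p < q) to q − p.
This gives a 11×18 integer matrix of rank 9; reducing to Smith normal form yields diagonal entries (1,1,1,1,1,1,1,1,1).

The boundary map ∂_2: C_2 → C_1 sends each 2-simplex [p,q,r] to [q,r] − [p,r] + [p,q]. For instance
  ∂ADP = DP − AP + AD,
  ∂AGN = GN − AN + AG.
This gives a 18×6 integer matrix of rank 6; reducing to Smith normal form yields diagonal entries (1,1,1,1,1,1).

From H_k ≅ ker(∂_k) / im(∂_{k+1}) we obtain:

  H_0: rank C_0 − rank ∂_1 = 11 − 9 = 2, and the invariant factors of ∂_1 are all 1, so H_0 ≅ Z^2.
  H_1: rank ker ∂_1 − rank ∂_2 = (18 − 9) − 6 = 3, and the invariant factors of ∂_2 are all 1, so H_1 ≅ Z^3.
  H_2: rank ker ∂_2 − rank ∂_3 = (6 − 6) − 0 = 0, and there is no ∂_3, so H_2 ≅ 0.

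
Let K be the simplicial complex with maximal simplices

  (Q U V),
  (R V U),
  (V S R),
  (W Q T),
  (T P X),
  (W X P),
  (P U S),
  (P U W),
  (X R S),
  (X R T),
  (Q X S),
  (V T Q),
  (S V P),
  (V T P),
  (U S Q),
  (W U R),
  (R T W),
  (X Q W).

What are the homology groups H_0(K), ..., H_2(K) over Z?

H_0 ≅ Z,  H_1 ≅ Z × Z/2,  H_2 = 0.

Take the total order P < Q < R < S < T < U < V < W < X on the vertex set. Then K (dimension 2) consists of the simplices:

  0-simplices (9): P, Q, R, S, T, U, V, W, X
  1-simplices (27): PS, PT, PU, PV, PW, PX, QS, QT, QU, QV, QW, QX, RS, RT, RU, RV, RW, RX, SU, SV, SX, TV, TW, TX, UV, UW, WX
  2-simplices (18): PSU, PSV, PTV, PTX, PUW, PWX, QSU, QSX, QTV, QTW, QUV, QWX, RSV, RSX, RTW, RTX, RUV, RUW

giving chain groups C_0 ≅ Z^9, C_1 ≅ Z^27, C_2 ≅ Z^18.

The boundary map ∂_1: C_1 → C_0 maps an edge to its endpoints' difference, ∂[p,q] = q − p.
This gives a 9×27 integer matrix of rank 8; reducing to Smith normal form yields diagonal entries (1,1,1,1,1,1,1,1).

Boundary ∂_2: C_2 → C_1 sends each 2-simplex [p,q,r] to [q,r] − [p,r] + [p,q]. For instance
  ∂QTV = TV − QV + QT,
  ∂RUV = UV − RV + RU.
As a 27×18 matrix over Z this has rank 18, with invariant factors (1,1,1,1,1,1,1,1,1,1,1,1,1,1,1,1,1,2).

Computing H_k = (kernel of ∂_k) / (image of ∂_{k+1}):

  H_0: rank C_0 − rank ∂_1 = 9 − 8 = 1, and the invariant factors of ∂_1 are all 1, so H_0 = Z.
  H_1: rank ker ∂_1 − rank ∂_2 = (27 − 8) − 18 = 1, and ∂_2 has invariant factor 2 > 1, so H_1 = Z × Z/2.
  H_2: rank ker ∂_2 − rank ∂_3 = (18 − 18) − 0 = 0, and there is no ∂_3, so H_2 = 0.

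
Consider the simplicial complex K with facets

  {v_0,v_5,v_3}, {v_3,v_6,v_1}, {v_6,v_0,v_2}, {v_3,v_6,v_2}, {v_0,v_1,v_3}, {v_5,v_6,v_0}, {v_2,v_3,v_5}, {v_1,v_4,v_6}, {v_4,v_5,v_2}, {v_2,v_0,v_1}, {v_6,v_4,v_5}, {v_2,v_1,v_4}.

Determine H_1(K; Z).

K has 7 vertices, 18 edges, 12 triangles.
rank ∂_1 = 6, rank ∂_2 = 12 ⇒ b_1 = 18 − 6 − 12 = 0; ∂_2 has invariant factor(s) [2] giving torsion. So H_1 = Z/2Z.

H_1 = Z/2Z.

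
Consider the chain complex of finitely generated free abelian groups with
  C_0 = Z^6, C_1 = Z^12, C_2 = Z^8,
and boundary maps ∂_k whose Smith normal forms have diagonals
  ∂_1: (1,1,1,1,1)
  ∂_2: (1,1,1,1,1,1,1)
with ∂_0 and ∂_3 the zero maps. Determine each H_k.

H_0 = Z,  H_1 = 0,  H_2 = Z.

H_0: b_0 = 6 − 0 − 5 = 1; torsion from ∂_1 factors > 1: none. So H_0 = Z.
H_1: b_1 = 12 − 5 − 7 = 0; torsion from ∂_2 factors > 1: none. So H_1 = 0.
H_2: b_2 = 8 − 7 − 0 = 1; torsion from ∂_3 factors > 1: none. So H_2 = Z.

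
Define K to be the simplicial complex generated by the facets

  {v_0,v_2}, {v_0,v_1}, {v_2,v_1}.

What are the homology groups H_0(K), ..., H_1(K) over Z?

Fix the vertex order v_0 < v_1 < v_2 and write every simplex with vertices in increasing order. Then dim K = 1 and the simplices of K are:

  0-simplices (3): [v_0], [v_1], [v_2]
  1-simplices (3): [v_0,v_1], [v_0,v_2], [v_1,v_2]

so the chain groups are C_0 ≅ Z^3, C_1 ≅ Z^3.

Boundary ∂_1: C_1 → C_0 sends each edge [p,q] (with p < q) to q − p. For instance
  ∂[v_1,v_2] = [v_2] − [v_1].
The resulting 3×3 matrix has rank 2, and its Smith normal form has invariant factors (1,1).

Reading off H_k = ker ∂_k / im ∂_{k+1}:

  H_0: rank C_0 − rank ∂_1 = 3 − 2 = 1, and the invariant factors of ∂_1 are all 1, so H_0 = Z.
  H_1: rank ker ∂_1 − rank ∂_2 = (3 − 2) − 0 = 1, and there is no ∂_2, so H_1 = Z.

As a check, the Euler characteristic is 3 − 3 = 0, which agrees with 1 − 1 = 0.

H_0 = Z,  H_1 = Z.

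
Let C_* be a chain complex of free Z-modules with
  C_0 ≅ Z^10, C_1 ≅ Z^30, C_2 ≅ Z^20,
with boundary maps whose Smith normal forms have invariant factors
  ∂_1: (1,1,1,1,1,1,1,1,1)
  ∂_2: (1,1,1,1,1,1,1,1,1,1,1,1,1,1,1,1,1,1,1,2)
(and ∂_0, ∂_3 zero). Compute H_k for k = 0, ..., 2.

H_0 ≅ Z,  H_1 ≅ Z ⊕ Z_2,  H_2 = 0.

H_0: b_0 = 10 − 0 − 9 = 1; torsion from ∂_1 factors > 1: none. So H_0 ≅ Z.
H_1: b_1 = 30 − 9 − 20 = 1; torsion from ∂_2 factors > 1: [2]. So H_1 ≅ Z ⊕ Z_2.
H_2: b_2 = 20 − 20 − 0 = 0; torsion from ∂_3 factors > 1: none. So H_2 ≅ 0.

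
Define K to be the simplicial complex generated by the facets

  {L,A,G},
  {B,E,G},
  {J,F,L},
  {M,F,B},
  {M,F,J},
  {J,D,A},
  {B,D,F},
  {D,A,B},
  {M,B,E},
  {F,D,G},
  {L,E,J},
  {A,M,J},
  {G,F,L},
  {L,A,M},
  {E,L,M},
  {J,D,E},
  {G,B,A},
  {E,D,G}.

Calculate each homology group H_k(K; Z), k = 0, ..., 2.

We work with the vertex ordering A < B < D < E < F < G < J < L < M. The simplices of K, each written with vertices in increasing order, are:

  0-simplices (9): A, B, D, E, F, G, J, L, M
  1-simplices (27): AB, AD, AG, AJ, AL, AM, BD, BE, BF, BG, BM, DE, DF, DG, DJ, EG, EJ, EL, EM, FG, FJ, FL, FM, GL, JL, JM, LM
  2-simplices (18): ABD, ABG, ADJ, AGL, AJM, ALM, BDF, BEG, BEM, BFM, DEG, DEJ, DFG, EJL, ELM, FGL, FJL, FJM

giving chain groups C_0 ≅ Z^9, C_1 ≅ Z^27, C_2 ≅ Z^18.

The boundary map ∂_1: C_1 → C_0 sends each edge [p,q] (with p < q) to q − p.
The resulting 9×27 matrix has rank 8, and its Smith normal form has invariant factors (1,1,1,1,1,1,1,1).

Boundary ∂_2: C_2 → C_1 sends each 2-simplex [p,q,r] to [q,r] − [p,r] + [p,q]. For instance
  ∂BDF = DF − BF + BD,
  ∂DFG = FG − DG + DF.
The 27×18 boundary matrix has rank 18 and Smith normal form diag(1,1,1,1,1,1,1,1,1,1,1,1,1,1,1,1,1,2).

From H_k ≅ ker(∂_k) / im(∂_{k+1}) we obtain:

  H_0: rank C_0 − rank ∂_1 = 9 − 8 = 1, and the invariant factors of ∂_1 are all 1, so H_0 ≅ Z.
  H_1: rank ker ∂_1 − rank ∂_2 = (27 − 8) − 18 = 1, and ∂_2 has invariant factor 2 > 1, so H_1 ≅ Z ⊕ Z_2.
  H_2: rank ker ∂_2 − rank ∂_3 = (18 − 18) − 0 = 0, and there is no ∂_3, so H_2 ≅ 0.

H_0 = Z,  H_1 = Z ⊕ Z_2,  H_2 = 0.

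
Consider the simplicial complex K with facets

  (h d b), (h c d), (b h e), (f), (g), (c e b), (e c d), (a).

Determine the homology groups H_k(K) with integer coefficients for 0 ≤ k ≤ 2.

Fix the vertex order a < b < c < d < e < f < g < h and write every simplex with vertices in increasing order. Then dim K = 2 and the simplices of K are:

  0-simplices (8): a, b, c, d, e, f, g, h
  1-simplices (10): bc, bd, be, bh, cd, ce, ch, de, dh, eh
  2-simplices (5): bce, bdh, beh, cde, cdh

giving chain groups C_0 ≅ Z^8, C_1 ≅ Z^10, C_2 ≅ Z^5.

Boundary ∂_1: C_1 → C_0 is given by ∂[p,q] = [q] − [p]. For instance
  ∂cd = d − c.
The 8×10 boundary matrix has rank 4 and Smith normal form diag(1,1,1,1).

Boundary ∂_2: C_2 → C_1 maps a triangle to the signed sum of its edges. For instance
  ∂cdh = dh − ch + cd,
  ∂beh = eh − bh + be.
As a 10×5 matrix over Z this has rank 5, with invariant factors (1,1,1,1,1).

Now H_k = ker ∂_k / im ∂_{k+1}, so:

  H_0: rank C_0 − rank ∂_1 = 8 − 4 = 4, and the invariant factors of ∂_1 are all 1, so H_0 = Z^4.
  H_1: rank ker ∂_1 − rank ∂_2 = (10 − 4) − 5 = 1, and the invariant factors of ∂_2 are all 1, so H_1 = Z.
  H_2: rank ker ∂_2 − rank ∂_3 = (5 − 5) − 0 = 0, and there is no ∂_3, so H_2 = 0.

H_0 = Z^4,  H_1 = Z,  H_2 = 0.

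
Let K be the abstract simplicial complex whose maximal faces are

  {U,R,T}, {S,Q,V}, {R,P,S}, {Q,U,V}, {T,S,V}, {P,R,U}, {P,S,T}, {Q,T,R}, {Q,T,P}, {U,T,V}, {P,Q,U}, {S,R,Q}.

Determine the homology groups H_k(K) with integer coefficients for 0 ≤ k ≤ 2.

H_0 ≅ Z,  H_1 ≅ Z_2,  H_2 = 0.

Take the total order P < Q < R < S < T < U < V on the vertex set. Then K (dimension 2) consists of the simplices:

  0-simplices (7): P, Q, R, S, T, U, V
  1-simplices (18): PQ, PR, PS, PT, PU, QR, QS, QT, QU, QV, RS, RT, RU, ST, SV, TU, TV, UV
  2-simplices (12): PQT, PQU, PRS, PRU, PST, QRS, QRT, QSV, QUV, RTU, STV, TUV

so the chain groups are C_0 ≅ Z^7, C_1 ≅ Z^18, C_2 ≅ Z^12.

The boundary map ∂_1: C_1 → C_0 sends each edge [p,q] (with p < q) to q − p.
The resulting 7×18 matrix has rank 6, and its Smith normal form has invariant factors (1,1,1,1,1,1).

Boundary ∂_2: C_2 → C_1 acts by ∂[p,q,r] = [q,r] − [p,r] + [p,q]. For instance
  ∂STV = TV − SV + ST,
  ∂PRS = RS − PS + PR.
This gives a 18×12 integer matrix of rank 12; reducing to Smith normal form yields diagonal entries (1,1,1,1,1,1,1,1,1,1,1,2).

From H_k ≅ ker(∂_k) / im(∂_{k+1}) we obtain:

  H_0: rank C_0 − rank ∂_1 = 7 − 6 = 1, and the invariant factors of ∂_1 are all 1, so H_0 ≅ Z.
  H_1: rank ker ∂_1 − rank ∂_2 = (18 − 6) − 12 = 0, and ∂_2 has invariant factor 2 > 1, so H_1 ≅ Z_2.
  H_2: rank ker ∂_2 − rank ∂_3 = (12 − 12) − 0 = 0, and there is no ∂_3, so H_2 ≅ 0.

(K is a triangulation of the real projective plane RP^2.)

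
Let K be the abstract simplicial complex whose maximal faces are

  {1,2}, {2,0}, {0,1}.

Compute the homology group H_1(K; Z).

H_1 ≅ Z.

We work with the vertex ordering 0 < 1 < 2. The simplices of K, each written with vertices in increasing order, are:

  0-simplices (3): [0], [1], [2]
  1-simplices (3): [0,1], [0,2], [1,2]

so the chain groups are C_0 ≅ Z^3, C_1 ≅ Z^3.

∂_1: C_1 → C_0 sends each edge [p,q] (with p < q) to q − p. For instance
  ∂[0,2] = [2] − [0].
As a 3×3 matrix over Z this has rank 2, with invariant factors (1,1).

Reading off H_k = ker ∂_k / im ∂_{k+1}:

  H_1: rank ker ∂_1 − rank ∂_2 = (3 − 2) − 0 = 1, and there is no ∂_2, so H_1 = Z.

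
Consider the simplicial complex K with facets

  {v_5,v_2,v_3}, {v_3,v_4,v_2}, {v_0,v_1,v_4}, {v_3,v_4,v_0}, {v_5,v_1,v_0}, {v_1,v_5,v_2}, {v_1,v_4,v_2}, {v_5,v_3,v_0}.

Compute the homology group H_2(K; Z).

K has 6 vertices, 12 edges, 8 triangles.
rank ∂_2 = 7, rank ∂_3 = 0 ⇒ b_2 = 8 − 7 − 0 = 1. So H_2 = Z.

H_2 = Z.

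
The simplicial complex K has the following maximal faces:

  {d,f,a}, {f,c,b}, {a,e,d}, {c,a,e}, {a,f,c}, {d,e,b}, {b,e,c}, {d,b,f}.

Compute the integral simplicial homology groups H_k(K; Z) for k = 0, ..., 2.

H_0 = Z,  H_1 = 0,  H_2 = Z.

Order the vertices as a < b < c < d < e < f. Listing each simplex with vertices in this order, K has dimension 2 with simplices:

  0-simplices (6): a, b, c, d, e, f
  1-simplices (12): ac, ad, ae, af, bc, bd, be, bf, ce, cf, de, df
  2-simplices (8): ace, acf, ade, adf, bce, bcf, bde, bdf

giving chain groups C_0 ≅ Z^6, C_1 ≅ Z^12, C_2 ≅ Z^8.

Boundary ∂_1: C_1 → C_0 sends each edge [p,q] (with p < q) to q − p. For instance
  ∂ce = e − c.
As a 6×12 matrix over Z this has rank 5, with invariant factors (1,1,1,1,1).

Boundary ∂_2: C_2 → C_1 sends each 2-simplex [p,q,r] to [q,r] − [p,r] + [p,q]. For instance
  ∂ace = ce − ae + ac,
  ∂acf = cf − af + ac.
The resulting 12×8 matrix has rank 7, and its Smith normal form has invariant factors (1,1,1,1,1,1,1).

From H_k ≅ ker(∂_k) / im(∂_{k+1}) we obtain:

  H_0: rank C_0 − rank ∂_1 = 6 − 5 = 1, and the invariant factors of ∂_1 are all 1, so H_0 ≅ Z.
  H_1: rank ker ∂_1 − rank ∂_2 = (12 − 5) − 7 = 0, and the invariant factors of ∂_2 are all 1, so H_1 ≅ 0.
  H_2: rank ker ∂_2 − rank ∂_3 = (8 − 7) − 0 = 1, and there is no ∂_3, so H_2 ≅ Z.

As a check, the Euler characteristic is 6 − 12 + 8 = 2, which agrees with 1 − 0 + 1 = 2.
(K is a triangulation of the 2-sphere S^2.)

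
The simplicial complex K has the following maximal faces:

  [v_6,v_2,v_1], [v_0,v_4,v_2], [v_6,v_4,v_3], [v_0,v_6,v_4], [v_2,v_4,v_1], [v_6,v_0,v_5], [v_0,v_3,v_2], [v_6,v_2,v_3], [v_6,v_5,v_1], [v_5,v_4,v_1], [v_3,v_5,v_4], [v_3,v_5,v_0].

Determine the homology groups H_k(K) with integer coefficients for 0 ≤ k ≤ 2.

Take the total order v_0 < v_1 < v_2 < v_3 < v_4 < v_5 < v_6 on the vertex set. Then K (dimension 2) consists of the simplices:

  0-simplices (7): [v_0], [v_1], [v_2], [v_3], [v_4], [v_5], [v_6]
  1-simplices (18): (18 of them)
  2-simplices (12): (12 of them)

Hence C_0 ≅ Z^7, C_1 ≅ Z^18, C_2 ≅ Z^12.

∂_1: C_1 → C_0 maps an edge to its endpoints' difference, ∂[p,q] = q − p. For instance
  ∂[v_0,v_3] = [v_3] − [v_0].
The resulting 7×18 matrix has rank 6, and its Smith normal form has invariant factors (1,1,1,1,1,1).

Boundary ∂_2: C_2 → C_1 sends each 2-simplex [p,q,r] to [q,r] − [p,r] + [p,q]. For instance
  ∂[v_0,v_4,v_6] = [v_4,v_6] − [v_0,v_6] + [v_0,v_4],
  ∂[v_1,v_2,v_6] = [v_2,v_6] − [v_1,v_6] + [v_1,v_2].
This gives a 18×12 integer matrix of rank 12; reducing to Smith normal form yields diagonal entries (1,1,1,1,1,1,1,1,1,1,1,2).

Computing H_k = (kernel of ∂_k) / (image of ∂_{k+1}):

  H_0: rank C_0 − rank ∂_1 = 7 − 6 = 1, and the invariant factors of ∂_1 are all 1, so H_0 = Z.
  H_1: rank ker ∂_1 − rank ∂_2 = (18 − 6) − 12 = 0, and ∂_2 has invariant factor 2 > 1, so H_1 = Z/2.
  H_2: rank ker ∂_2 − rank ∂_3 = (12 − 12) − 0 = 0, and there is no ∂_3, so H_2 = 0.

H_0 ≅ Z,  H_1 ≅ Z/2,  H_2 = 0.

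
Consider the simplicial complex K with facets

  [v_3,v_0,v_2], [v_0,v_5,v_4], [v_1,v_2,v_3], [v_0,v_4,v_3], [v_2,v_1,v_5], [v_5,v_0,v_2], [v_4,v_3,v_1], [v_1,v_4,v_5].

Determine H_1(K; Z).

Order the vertices as v_0 < v_1 < v_2 < v_3 < v_4 < v_5. Listing each simplex with vertices in this order, K has dimension 2 with simplices:

  0-simplices (6): [v_0], [v_1], [v_2], [v_3], [v_4], [v_5]
  1-simplices (12): [v_0,v_2], [v_0,v_3], [v_0,v_4], [v_0,v_5], [v_1,v_2], [v_1,v_3], [v_1,v_4], [v_1,v_5], [v_2,v_3], [v_2,v_5], [v_3,v_4], [v_4,v_5]
  2-simplices (8): [v_0,v_2,v_3], [v_0,v_2,v_5], [v_0,v_3,v_4], [v_0,v_4,v_5], [v_1,v_2,v_3], [v_1,v_2,v_5], [v_1,v_3,v_4], [v_1,v_4,v_5]

so the chain groups are C_0 ≅ Z^6, C_1 ≅ Z^12, C_2 ≅ Z^8.

Boundary ∂_1: C_1 → C_0 maps an edge to its endpoints' difference, ∂[p,q] = q − p. For instance
  ∂[v_1,v_4] = [v_4] − [v_1].
The resulting 6×12 matrix has rank 5, and its Smith normal form has invariant factors (1,1,1,1,1).

The boundary map ∂_2: C_2 → C_1 sends each 2-simplex [p,q,r] to [q,r] − [p,r] + [p,q]. For instance
  ∂[v_0,v_2,v_3] = [v_2,v_3] − [v_0,v_3] + [v_0,v_2],
  ∂[v_0,v_4,v_5] = [v_4,v_5] − [v_0,v_5] + [v_0,v_4].
The resulting 12×8 matrix has rank 7, and its Smith normal form has invariant factors (1,1,1,1,1,1,1).

From H_k ≅ ker(∂_k) / im(∂_{k+1}) we obtain:

  H_1: rank ker ∂_1 − rank ∂_2 = (12 − 5) − 7 = 0, and the invariant factors of ∂_2 are all 1, so H_1 = 0.

H_1 = 0.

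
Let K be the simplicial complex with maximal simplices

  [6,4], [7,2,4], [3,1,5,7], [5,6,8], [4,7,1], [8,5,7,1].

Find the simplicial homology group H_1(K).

H_1 ≅ Z.

We work with the vertex ordering 1 < 2 < 3 < 4 < 5 < 6 < 7 < 8. The simplices of K, each written with vertices in increasing order, are:

  0-simplices (8): [1], [2], [3], [4], [5], [6], [7], [8]
  1-simplices (16): [1,3], [1,4], [1,5], [1,7], [1,8], [2,4], [2,7], [3,5], [3,7], [4,6], [4,7], [5,6], [5,7], [5,8], [6,8], [7,8]
  2-simplices (10): [1,3,5], [1,3,7], [1,4,7], [1,5,7], [1,5,8], [1,7,8], [2,4,7], [3,5,7], [5,6,8], [5,7,8]
  3-simplices (2): [1,3,5,7], [1,5,7,8]

Hence C_0 ≅ Z^8, C_1 ≅ Z^16, C_2 ≅ Z^10, C_3 ≅ Z^2.

Boundary ∂_1: C_1 → C_0 maps an edge to its endpoints' difference, ∂[p,q] = q − p. For instance
  ∂[1,8] = [8] − [1].
The 8×16 boundary matrix has rank 7 and Smith normal form diag(1,1,1,1,1,1,1).

Boundary ∂_2: C_2 → C_1 maps a triangle to the signed sum of its edges. For instance
  ∂[3,5,7] = [5,7] − [3,7] + [3,5],
  ∂[1,5,8] = [5,8] − [1,8] + [1,5].
As a 16×10 matrix over Z this has rank 8, with invariant factors (1,1,1,1,1,1,1,1).

The boundary map ∂_3: C_3 → C_2 sends each 3-simplex σ to the alternating sum Σ_i (−1)^i (σ with its i-th vertex removed). For instance
  ∂[1,5,7,8] = [5,7,8] − [1,7,8] + [1,5,8] − [1,5,7],
  ∂[1,3,5,7] = [3,5,7] − [1,5,7] + [1,3,7] − [1,3,5].
As a 10×2 matrix over Z this has rank 2, with invariant factors (1,1).

Reading off H_k = ker ∂_k / im ∂_{k+1}:

  H_1: rank ker ∂_1 − rank ∂_2 = (16 − 7) − 8 = 1, and the invariant factors of ∂_2 are all 1, so H_1 ≅ Z.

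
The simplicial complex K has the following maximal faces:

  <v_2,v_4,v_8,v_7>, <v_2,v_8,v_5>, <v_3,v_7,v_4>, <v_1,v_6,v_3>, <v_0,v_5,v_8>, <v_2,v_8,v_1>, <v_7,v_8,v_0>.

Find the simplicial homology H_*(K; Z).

K has 9 vertices, 18 edges, 10 triangles, 1 3-simplex.
rank ∂_0 = 0, rank ∂_1 = 8 ⇒ b_0 = 9 − 0 − 8 = 1; all invariant factors of ∂_1 are 1 so no torsion. So H_0 ≅ Z.
rank ∂_1 = 8, rank ∂_2 = 9 ⇒ b_1 = 18 − 8 − 9 = 1; all invariant factors of ∂_2 are 1 so no torsion. So H_1 ≅ Z.
rank ∂_2 = 9, rank ∂_3 = 1 ⇒ b_2 = 10 − 9 − 1 = 0; all invariant factors of ∂_3 are 1 so no torsion. So H_2 ≅ 0.
rank ∂_3 = 1, rank ∂_4 = 0 ⇒ b_3 = 1 − 1 − 0 = 0. So H_3 ≅ 0.

H_0 = Z,  H_1 = Z,  H_2 = 0,  H_3 = 0.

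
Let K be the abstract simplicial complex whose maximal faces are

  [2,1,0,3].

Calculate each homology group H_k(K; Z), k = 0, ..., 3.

H_0 = Z,  H_1 = 0,  H_2 = 0,  H_3 = 0.

Take the total order 0 < 1 < 2 < 3 on the vertex set. Then K (dimension 3) consists of the simplices:

  0-simplices (4): [0], [1], [2], [3]
  1-simplices (6): [0,1], [0,2], [0,3], [1,2], [1,3], [2,3]
  2-simplices (4): [0,1,2], [0,1,3], [0,2,3], [1,2,3]
  3-simplices (1): [0,1,2,3]

giving chain groups C_0 ≅ Z^4, C_1 ≅ Z^6, C_2 ≅ Z^4, C_3 ≅ Z^1.

∂_1: C_1 → C_0 maps an edge to its endpoints' difference, ∂[p,q] = q − p.
The resulting 4×6 matrix has rank 3, and its Smith normal form has invariant factors (1,1,1).

Boundary ∂_2: C_2 → C_1 maps a triangle to the signed sum of its edges. For instance
  ∂[0,1,3] = [1,3] − [0,3] + [0,1],
  ∂[0,1,2] = [1,2] − [0,2] + [0,1].
The 6×4 boundary matrix has rank 3 and Smith normal form diag(1,1,1).

Boundary ∂_3: C_3 → C_2 sends each 3-simplex σ to the alternating sum Σ_i (−1)^i (σ with its i-th vertex removed). For instance
  ∂[0,1,2,3] = [1,2,3] − [0,2,3] + [0,1,3] − [0,1,2].
This gives a 4×1 integer matrix of rank 1; reducing to Smith normal form yields diagonal entries (1).

From H_k ≅ ker(∂_k) / im(∂_{k+1}) we obtain:

  H_0: rank C_0 − rank ∂_1 = 4 − 3 = 1, and the invariant factors of ∂_1 are all 1, so H_0 = Z.
  H_1: rank ker ∂_1 − rank ∂_2 = (6 − 3) − 3 = 0, and the invariant factors of ∂_2 are all 1, so H_1 = 0.
  H_2: rank ker ∂_2 − rank ∂_3 = (4 − 3) − 1 = 0, and the invariant factors of ∂_3 are all 1, so H_2 = 0.
  H_3: rank ker ∂_3 − rank ∂_4 = (1 − 1) − 0 = 0, and there is no ∂_4, so H_3 = 0.

As a check, the Euler characteristic is 4 − 6 + 4 − 1 = 1, which agrees with 1 − 0 + 0 − 0 = 1.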